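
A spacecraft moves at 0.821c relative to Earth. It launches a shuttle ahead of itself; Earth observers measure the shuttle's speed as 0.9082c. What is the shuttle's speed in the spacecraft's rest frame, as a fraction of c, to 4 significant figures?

u' ≈ 0.3428c

Inverse velocity addition: u' = (u − v)/(1 − uv/c²)
= (0.9082 − 0.821)/(1 − 0.9082×0.821) = 0.08720/0.254368 = 0.3428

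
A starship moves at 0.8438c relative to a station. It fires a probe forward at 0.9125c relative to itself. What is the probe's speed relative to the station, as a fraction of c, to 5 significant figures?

Relativistic velocity addition: u = (u' + v)/(1 + u'v/c²)
= (0.9125 + 0.8438)/(1 + 0.9125×0.8438) = 1.7563/1.769967 = 0.99228

u ≈ 0.99228c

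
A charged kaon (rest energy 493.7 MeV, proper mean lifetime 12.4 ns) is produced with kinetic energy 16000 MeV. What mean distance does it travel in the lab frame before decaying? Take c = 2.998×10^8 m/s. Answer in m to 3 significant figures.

γ = 1 + K/(m₀c²) = 1 + 16000/493.7 = 33.408
β = √(1 − 1/γ²) = 0.99955
Dilated lifetime: γτ₀ = 33.408 × 12.4 ns = 414.26 ns
d = βc·γτ₀ = 0.99955 × (2.998×10^8 m/s) × 4.1426×10^-7 s = 124 m

d ≈ 124 m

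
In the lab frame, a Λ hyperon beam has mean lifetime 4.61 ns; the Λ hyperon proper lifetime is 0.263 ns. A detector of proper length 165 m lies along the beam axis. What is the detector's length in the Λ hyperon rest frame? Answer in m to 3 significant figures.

Time dilation ⇒ γ = Δt/τ₀ = 4.61/0.263 = 17.529
Length contraction: L = L₀/γ = 165/17.529 = 9.41 m

L ≈ 9.41 m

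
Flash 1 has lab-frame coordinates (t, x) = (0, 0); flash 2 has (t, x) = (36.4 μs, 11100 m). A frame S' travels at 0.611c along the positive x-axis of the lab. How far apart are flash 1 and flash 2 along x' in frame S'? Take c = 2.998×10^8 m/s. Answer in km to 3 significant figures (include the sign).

Δx' ≈ 5.60 km

γ = 1/√(1 − 0.611²) = 1.2632
Δx' = γ(Δx − vΔt) = 1.2632 × (11100 m − 0.611×(2.998×10^8 m/s)×36.4×10^-6 s)
= 1.2632 × (4432.3 m) = 5.60 km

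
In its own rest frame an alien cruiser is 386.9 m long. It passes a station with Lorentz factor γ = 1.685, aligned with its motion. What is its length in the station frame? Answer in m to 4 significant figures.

L ≈ 229.6 m

γ = 1.685 (given)
Length contraction: L = L₀/γ = 386.9/1.685 = 229.6 m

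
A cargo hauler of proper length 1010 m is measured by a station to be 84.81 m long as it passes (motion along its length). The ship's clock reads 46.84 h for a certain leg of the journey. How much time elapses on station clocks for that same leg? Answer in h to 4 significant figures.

Length contraction ⇒ γ = L₀/L = 1010/84.81 = 11.9090
Time dilation: Δt = γτ₀ = 11.9090 × 46.84 h = 557.8 h

Δt ≈ 557.8 h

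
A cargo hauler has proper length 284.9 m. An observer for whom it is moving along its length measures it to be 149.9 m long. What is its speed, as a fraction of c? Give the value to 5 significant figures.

β ≈ 0.85039

γ = L₀/L = 284.9/149.9 = 1.900600
β = √(1 − 1/γ²) = 0.85039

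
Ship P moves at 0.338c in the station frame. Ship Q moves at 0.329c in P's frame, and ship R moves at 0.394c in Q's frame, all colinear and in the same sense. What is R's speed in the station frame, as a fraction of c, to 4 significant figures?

Compose boost 2: (0.329 + 0.338)/(1 + 0.329×0.338) = 0.6670/1.11120 = 0.600251
Compose boost 3: (0.394 + 0.600251)/(1 + 0.394×0.600251) = 0.994251/1.23650 = 0.8041

u ≈ 0.8041c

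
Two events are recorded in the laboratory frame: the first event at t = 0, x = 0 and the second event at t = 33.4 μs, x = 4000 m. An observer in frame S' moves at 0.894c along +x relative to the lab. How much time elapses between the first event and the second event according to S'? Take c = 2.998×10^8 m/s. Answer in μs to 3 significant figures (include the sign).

γ = 1/√(1 − 0.894²) = 2.2318
Δt' = γ(Δt − vΔx/c²) = 2.2318 × (33.4 μs − 0.894×4000 m / (2.998×10^8 m/s))
= 2.2318 × (21.472 μs) = 47.9 μs

Δt' ≈ 47.9 μs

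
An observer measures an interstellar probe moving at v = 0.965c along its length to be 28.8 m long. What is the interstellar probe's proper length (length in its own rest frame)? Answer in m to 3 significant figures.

L₀ ≈ 110 m

γ = 1/√(1 − 0.965²) = 3.8132
L₀ = γL = 3.8132 × 28.8 = 110 m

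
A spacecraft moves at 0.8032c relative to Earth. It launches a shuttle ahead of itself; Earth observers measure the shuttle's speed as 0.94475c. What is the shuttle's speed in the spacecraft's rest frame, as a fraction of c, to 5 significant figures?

Inverse velocity addition: u' = (u − v)/(1 − uv/c²)
= (0.94475 − 0.8032)/(1 − 0.94475×0.8032) = 0.14155/0.2411768 = 0.58691

u' ≈ 0.58691c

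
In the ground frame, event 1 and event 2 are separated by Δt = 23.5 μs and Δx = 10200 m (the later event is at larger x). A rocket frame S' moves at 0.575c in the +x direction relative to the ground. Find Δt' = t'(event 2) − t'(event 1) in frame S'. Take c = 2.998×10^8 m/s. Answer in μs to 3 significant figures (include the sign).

Δt' ≈ 4.81 μs

γ = 1/√(1 − 0.575²) = 1.2223
Δt' = γ(Δt − vΔx/c²) = 1.2223 × (23.5 μs − 0.575×10200 m / (2.998×10^8 m/s))
= 1.2223 × (3.9370 μs) = 4.81 μs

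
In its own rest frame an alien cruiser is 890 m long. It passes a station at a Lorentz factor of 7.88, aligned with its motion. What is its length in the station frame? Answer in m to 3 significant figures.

L ≈ 113 m

γ = 7.88 (given)
Length contraction: L = L₀/γ = 890/7.88 = 113 m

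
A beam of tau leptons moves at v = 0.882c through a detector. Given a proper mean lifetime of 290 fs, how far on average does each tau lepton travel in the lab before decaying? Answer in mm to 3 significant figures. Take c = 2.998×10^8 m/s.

γ = 1/√(1 − 0.882²) = 2.1220
Dilated lifetime: Δt = γτ₀ = 2.1220 × 290 fs = 615.39 fs
d = vΔt = 0.882c × 615.39 fs = 2.6442×10^8 m/s × 6.1539×10^-13 s = 0.163 mm

d ≈ 0.163 mm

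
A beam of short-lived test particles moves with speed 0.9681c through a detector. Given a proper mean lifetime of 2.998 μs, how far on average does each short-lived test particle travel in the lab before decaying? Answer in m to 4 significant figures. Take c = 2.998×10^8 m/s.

γ = 1/√(1 − 0.9681²) = 3.99099
Dilated lifetime: Δt = γτ₀ = 3.99099 × 2.998 μs = 11.9650 μs
d = vΔt = 0.9681c × 11.9650 μs = 2.90236×10^8 m/s × 1.19650×10^-5 s = 3473 m

d ≈ 3473 m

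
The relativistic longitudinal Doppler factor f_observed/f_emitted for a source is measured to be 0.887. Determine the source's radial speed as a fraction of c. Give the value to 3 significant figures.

β ≈ 0.119

f_obs/f_src = √((1−β)/(1+β)) = 0.887  ⇒  (1−β)/(1+β) = 0.78677
β = |1 − D²|/(1 + D²) = |1 − 0.78677|/(1 + 0.78677) = 0.119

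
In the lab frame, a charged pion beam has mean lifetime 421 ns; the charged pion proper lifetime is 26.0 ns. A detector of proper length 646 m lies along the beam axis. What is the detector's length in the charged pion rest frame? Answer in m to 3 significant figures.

L ≈ 39.9 m

Time dilation ⇒ γ = Δt/τ₀ = 421/26.0 = 16.192
Length contraction: L = L₀/γ = 646/16.192 = 39.9 m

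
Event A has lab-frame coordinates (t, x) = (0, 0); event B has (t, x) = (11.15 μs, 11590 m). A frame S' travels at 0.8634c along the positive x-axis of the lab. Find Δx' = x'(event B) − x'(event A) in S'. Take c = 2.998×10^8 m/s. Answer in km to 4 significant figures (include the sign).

γ = 1/√(1 − 0.8634²) = 1.98208
Δx' = γ(Δx − vΔt) = 1.98208 × (11590 m − 0.8634×(2.998×10^8 m/s)×11.15×10^-6 s)
= 1.98208 × (8703.85 m) = 17.25 km

Δx' ≈ 17.25 km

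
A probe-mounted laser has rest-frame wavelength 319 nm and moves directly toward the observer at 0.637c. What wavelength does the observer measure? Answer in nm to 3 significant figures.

λ_obs ≈ 150 nm

Relativistic Doppler: λ_obs = λ_src √((1−β)/(1+β))
= 319 × √(0.36300/1.6370) = 319 × 0.47090 = 150 nm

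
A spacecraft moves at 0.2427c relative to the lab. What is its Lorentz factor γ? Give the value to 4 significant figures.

γ ≈ 1.031

γ = 1/√(1 − β²) = 1/√(1 − 0.2427²) = 1/√(0.941097) = 1.031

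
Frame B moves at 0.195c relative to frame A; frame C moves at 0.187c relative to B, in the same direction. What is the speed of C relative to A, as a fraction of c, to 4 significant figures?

Compose boost 2: (0.187 + 0.195)/(1 + 0.187×0.195) = 0.3820/1.03646 = 0.3686

u ≈ 0.3686c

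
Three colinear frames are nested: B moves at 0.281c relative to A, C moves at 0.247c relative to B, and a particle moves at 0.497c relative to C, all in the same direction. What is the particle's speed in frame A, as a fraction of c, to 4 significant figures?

u ≈ 0.7955c

Compose boost 2: (0.247 + 0.281)/(1 + 0.247×0.281) = 0.5280/1.06941 = 0.493732
Compose boost 3: (0.497 + 0.493732)/(1 + 0.497×0.493732) = 0.990732/1.24538 = 0.7955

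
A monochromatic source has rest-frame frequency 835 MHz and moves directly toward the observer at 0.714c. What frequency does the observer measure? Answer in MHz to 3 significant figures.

f_obs ≈ 2040 MHz

Relativistic Doppler: f_obs = f_src √((1+β)/(1−β))
= 835 × √(1.7140/0.28600) = 835 × 2.4481 = 2040 MHz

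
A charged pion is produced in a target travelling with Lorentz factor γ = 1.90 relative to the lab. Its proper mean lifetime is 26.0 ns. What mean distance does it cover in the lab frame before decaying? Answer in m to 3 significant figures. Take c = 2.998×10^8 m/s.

d ≈ 12.6 m

β = √(1 − 1/γ²) = √(1 − 1/1.90²) = 0.85029
Dilated lifetime: Δt = γτ₀ = 1.90 × 26.0 ns = 49.400 ns
d = vΔt = 0.85029c × 49.400 ns = 2.5492×10^8 m/s × 4.9400×10^-8 s = 12.6 m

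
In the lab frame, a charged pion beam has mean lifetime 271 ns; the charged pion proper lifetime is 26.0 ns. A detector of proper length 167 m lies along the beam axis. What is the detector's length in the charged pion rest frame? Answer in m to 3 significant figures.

Time dilation ⇒ γ = Δt/τ₀ = 271/26.0 = 10.423
Length contraction: L = L₀/γ = 167/10.423 = 16.0 m

L ≈ 16.0 m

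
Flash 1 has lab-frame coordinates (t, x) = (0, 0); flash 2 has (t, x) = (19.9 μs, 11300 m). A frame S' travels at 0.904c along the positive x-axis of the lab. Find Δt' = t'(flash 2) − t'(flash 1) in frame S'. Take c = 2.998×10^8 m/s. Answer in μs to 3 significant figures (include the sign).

γ = 1/√(1 − 0.904²) = 2.3390
Δt' = γ(Δt − vΔx/c²) = 2.3390 × (19.9 μs − 0.904×11300 m / (2.998×10^8 m/s))
= 2.3390 × (-14.173 μs) = -33.2 μs

Δt' ≈ -33.2 μs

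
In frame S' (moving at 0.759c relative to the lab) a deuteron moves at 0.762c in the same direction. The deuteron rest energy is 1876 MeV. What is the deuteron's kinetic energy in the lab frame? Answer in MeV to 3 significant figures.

K ≈ 5150 MeV

u_lab = (0.762 + 0.759)/(1 + 0.762×0.759) = 0.963660
γ = 1/√(1 − 0.963660²) = 3.7435
K = (γ − 1)m₀c² = (3.7435 − 1) × 1876 = 2.7435 × 1876 = 5150 MeV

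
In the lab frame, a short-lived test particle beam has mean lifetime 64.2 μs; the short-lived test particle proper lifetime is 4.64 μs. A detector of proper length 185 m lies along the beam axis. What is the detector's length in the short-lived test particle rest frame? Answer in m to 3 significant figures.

Time dilation ⇒ γ = Δt/τ₀ = 64.2/4.64 = 13.836
Length contraction: L = L₀/γ = 185/13.836 = 13.4 m

L ≈ 13.4 m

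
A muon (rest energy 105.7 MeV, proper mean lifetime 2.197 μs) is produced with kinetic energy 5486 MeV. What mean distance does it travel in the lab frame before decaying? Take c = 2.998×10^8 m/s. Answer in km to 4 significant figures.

γ = 1 + K/(m₀c²) = 1 + 5486/105.7 = 52.9016
β = √(1 − 1/γ²) = 0.999821
Dilated lifetime: γτ₀ = 52.9016 × 2.197 μs = 116.225 μs
d = βc·γτ₀ = 0.999821 × (2.998×10^8 m/s) × 0.000116225 s = 34.84 km

d ≈ 34.84 km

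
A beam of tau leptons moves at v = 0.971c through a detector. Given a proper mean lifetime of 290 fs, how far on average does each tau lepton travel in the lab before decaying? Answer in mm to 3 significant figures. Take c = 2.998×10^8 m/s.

γ = 1/√(1 − 0.971²) = 4.1827
Dilated lifetime: Δt = γτ₀ = 4.1827 × 290 fs = 1213.0 fs
d = vΔt = 0.971c × 1213.0 fs = 2.9111×10^8 m/s × 1.2130×10^-12 s = 0.353 mm

d ≈ 0.353 mm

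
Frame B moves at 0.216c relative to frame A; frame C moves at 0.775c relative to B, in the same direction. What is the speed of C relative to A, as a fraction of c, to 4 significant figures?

Compose boost 2: (0.775 + 0.216)/(1 + 0.775×0.216) = 0.9910/1.16740 = 0.8489

u ≈ 0.8489c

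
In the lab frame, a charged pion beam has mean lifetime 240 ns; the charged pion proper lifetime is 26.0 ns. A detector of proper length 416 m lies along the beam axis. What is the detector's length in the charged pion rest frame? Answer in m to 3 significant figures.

L ≈ 45.1 m

Time dilation ⇒ γ = Δt/τ₀ = 240/26.0 = 9.2308
Length contraction: L = L₀/γ = 416/9.2308 = 45.1 m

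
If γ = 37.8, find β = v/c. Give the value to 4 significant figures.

β ≈ 0.9997

β = √(1 − 1/γ²) = √(1 − 1/37.8²) = √(0.999300) = 0.9997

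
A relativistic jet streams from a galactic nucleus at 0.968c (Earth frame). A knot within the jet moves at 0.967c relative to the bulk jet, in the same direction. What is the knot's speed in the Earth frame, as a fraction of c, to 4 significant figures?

u ≈ 0.9995c

Relativistic velocity addition: u = (u' + v)/(1 + u'v/c²)
= (0.967 + 0.968)/(1 + 0.967×0.968) = 1.935/1.93606 = 0.9995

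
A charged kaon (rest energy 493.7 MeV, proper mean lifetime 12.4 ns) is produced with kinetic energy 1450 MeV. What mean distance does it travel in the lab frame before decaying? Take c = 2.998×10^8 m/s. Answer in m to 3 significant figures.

d ≈ 14.2 m

γ = 1 + K/(m₀c²) = 1 + 1450/493.7 = 3.9370
β = √(1 − 1/γ²) = 0.96720
Dilated lifetime: γτ₀ = 3.9370 × 12.4 ns = 48.819 ns
d = βc·γτ₀ = 0.96720 × (2.998×10^8 m/s) × 4.8819×10^-8 s = 14.2 m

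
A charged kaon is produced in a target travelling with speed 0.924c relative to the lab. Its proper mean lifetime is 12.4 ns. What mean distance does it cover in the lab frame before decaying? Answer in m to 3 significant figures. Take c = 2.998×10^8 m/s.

γ = 1/√(1 − 0.924²) = 2.6151
Dilated lifetime: Δt = γτ₀ = 2.6151 × 12.4 ns = 32.427 ns
d = vΔt = 0.924c × 32.427 ns = 2.7702×10^8 m/s × 3.2427×10^-8 s = 8.98 m

d ≈ 8.98 m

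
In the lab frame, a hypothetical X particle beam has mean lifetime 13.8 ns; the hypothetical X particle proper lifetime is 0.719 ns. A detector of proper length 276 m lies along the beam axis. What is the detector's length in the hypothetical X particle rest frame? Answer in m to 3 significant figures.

Time dilation ⇒ γ = Δt/τ₀ = 13.8/0.719 = 19.193
Length contraction: L = L₀/γ = 276/19.193 = 14.4 m

L ≈ 14.4 m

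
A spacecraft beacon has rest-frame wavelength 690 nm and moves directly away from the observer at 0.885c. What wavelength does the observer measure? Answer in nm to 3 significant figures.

λ_obs ≈ 2790 nm

Relativistic Doppler: λ_obs = λ_src √((1+β)/(1−β))
= 690 × √(1.8850/0.11500) = 690 × 4.0486 = 2790 nm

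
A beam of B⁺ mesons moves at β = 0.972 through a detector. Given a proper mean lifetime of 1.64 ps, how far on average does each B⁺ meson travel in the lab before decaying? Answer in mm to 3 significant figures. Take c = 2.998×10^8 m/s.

d ≈ 2.03 mm

γ = 1/√(1 − 0.972²) = 4.2557
Dilated lifetime: Δt = γτ₀ = 4.2557 × 1.64 ps = 6.9793 ps
d = vΔt = 0.972c × 6.9793 ps = 2.9141×10^8 m/s × 6.9793×10^-12 s = 2.03 mm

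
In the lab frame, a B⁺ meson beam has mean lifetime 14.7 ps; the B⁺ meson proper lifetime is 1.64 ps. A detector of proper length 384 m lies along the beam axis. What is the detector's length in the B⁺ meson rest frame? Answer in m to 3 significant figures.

L ≈ 42.8 m

Time dilation ⇒ γ = Δt/τ₀ = 14.7/1.64 = 8.9634
Length contraction: L = L₀/γ = 384/8.9634 = 42.8 m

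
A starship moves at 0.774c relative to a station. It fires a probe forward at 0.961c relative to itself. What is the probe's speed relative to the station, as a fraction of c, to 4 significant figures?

Relativistic velocity addition: u = (u' + v)/(1 + u'v/c²)
= (0.961 + 0.774)/(1 + 0.961×0.774) = 1.735/1.74381 = 0.9949

u ≈ 0.9949c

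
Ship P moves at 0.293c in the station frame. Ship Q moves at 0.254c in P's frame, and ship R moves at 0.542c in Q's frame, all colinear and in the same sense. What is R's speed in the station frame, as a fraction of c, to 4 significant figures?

Compose boost 2: (0.254 + 0.293)/(1 + 0.254×0.293) = 0.5470/1.07442 = 0.509111
Compose boost 3: (0.542 + 0.509111)/(1 + 0.542×0.509111) = 1.05111/1.27594 = 0.8238

u ≈ 0.8238c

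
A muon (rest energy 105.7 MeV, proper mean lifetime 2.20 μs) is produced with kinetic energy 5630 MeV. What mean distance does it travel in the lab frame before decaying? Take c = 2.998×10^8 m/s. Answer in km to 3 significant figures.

d ≈ 35.8 km

γ = 1 + K/(m₀c²) = 1 + 5630/105.7 = 54.264
β = √(1 − 1/γ²) = 0.99983
Dilated lifetime: γτ₀ = 54.264 × 2.20 μs = 119.38 μs
d = βc·γτ₀ = 0.99983 × (2.998×10^8 m/s) × 0.00011938 s = 35.8 km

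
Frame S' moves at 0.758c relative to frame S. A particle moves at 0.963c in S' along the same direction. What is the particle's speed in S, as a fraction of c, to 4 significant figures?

u ≈ 0.9948c

Relativistic velocity addition: u = (u' + v)/(1 + u'v/c²)
= (0.963 + 0.758)/(1 + 0.963×0.758) = 1.721/1.72995 = 0.9948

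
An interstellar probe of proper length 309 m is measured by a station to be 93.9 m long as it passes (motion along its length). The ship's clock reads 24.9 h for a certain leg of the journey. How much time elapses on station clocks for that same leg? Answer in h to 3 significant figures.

Length contraction ⇒ γ = L₀/L = 309/93.9 = 3.2907
Time dilation: Δt = γτ₀ = 3.2907 × 24.9 h = 81.9 h

Δt ≈ 81.9 h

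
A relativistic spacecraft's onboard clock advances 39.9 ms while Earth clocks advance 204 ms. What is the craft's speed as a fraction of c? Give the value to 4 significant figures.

γ = Δt/τ₀ = 204/39.9 = 5.11278
β = √(1 − 1/γ²) = √(1 − 1/5.11278²) = 0.9807

β ≈ 0.9807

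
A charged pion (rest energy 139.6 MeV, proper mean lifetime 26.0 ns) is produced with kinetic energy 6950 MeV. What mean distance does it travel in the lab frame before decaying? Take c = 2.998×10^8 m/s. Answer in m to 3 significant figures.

γ = 1 + K/(m₀c²) = 1 + 6950/139.6 = 50.785
β = √(1 − 1/γ²) = 0.99981
Dilated lifetime: γτ₀ = 50.785 × 26.0 ns = 1320.4 ns
d = βc·γτ₀ = 0.99981 × (2.998×10^8 m/s) × 1.3204×10^-6 s = 396 m

d ≈ 396 m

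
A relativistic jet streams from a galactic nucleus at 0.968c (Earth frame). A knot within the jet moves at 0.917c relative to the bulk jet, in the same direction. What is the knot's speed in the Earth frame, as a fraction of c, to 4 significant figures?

Relativistic velocity addition: u = (u' + v)/(1 + u'v/c²)
= (0.917 + 0.968)/(1 + 0.917×0.968) = 1.885/1.88766 = 0.9986

u ≈ 0.9986c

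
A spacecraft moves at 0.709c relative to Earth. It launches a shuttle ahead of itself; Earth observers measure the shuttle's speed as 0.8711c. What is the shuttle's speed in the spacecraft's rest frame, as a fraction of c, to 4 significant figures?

Inverse velocity addition: u' = (u − v)/(1 − uv/c²)
= (0.8711 − 0.709)/(1 − 0.8711×0.709) = 0.1621/0.382390 = 0.4239

u' ≈ 0.4239c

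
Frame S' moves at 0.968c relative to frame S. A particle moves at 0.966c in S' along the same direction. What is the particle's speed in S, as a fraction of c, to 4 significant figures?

u ≈ 0.9994c

Relativistic velocity addition: u = (u' + v)/(1 + u'v/c²)
= (0.966 + 0.968)/(1 + 0.966×0.968) = 1.934/1.93509 = 0.9994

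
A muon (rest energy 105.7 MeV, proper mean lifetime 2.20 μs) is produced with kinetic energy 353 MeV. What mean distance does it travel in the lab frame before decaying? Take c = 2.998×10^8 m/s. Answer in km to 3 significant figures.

γ = 1 + K/(m₀c²) = 1 + 353/105.7 = 4.3396
β = √(1 − 1/γ²) = 0.97309
Dilated lifetime: γτ₀ = 4.3396 × 2.20 μs = 9.5472 μs
d = βc·γτ₀ = 0.97309 × (2.998×10^8 m/s) × 9.5472×10^-6 s = 2.79 km

d ≈ 2.79 km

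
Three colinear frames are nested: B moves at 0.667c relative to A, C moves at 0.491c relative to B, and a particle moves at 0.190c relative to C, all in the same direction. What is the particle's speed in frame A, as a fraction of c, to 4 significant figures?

u ≈ 0.9113c

Compose boost 2: (0.491 + 0.667)/(1 + 0.491×0.667) = 1.158/1.32750 = 0.872318
Compose boost 3: (0.190 + 0.872318)/(1 + 0.190×0.872318) = 1.06232/1.16574 = 0.9113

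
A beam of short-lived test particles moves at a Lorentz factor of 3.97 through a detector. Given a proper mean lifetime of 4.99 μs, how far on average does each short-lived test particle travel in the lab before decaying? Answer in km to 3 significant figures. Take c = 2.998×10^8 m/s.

d ≈ 5.75 km

β = √(1 − 1/γ²) = √(1 − 1/3.97²) = 0.96776
Dilated lifetime: Δt = γτ₀ = 3.97 × 4.99 μs = 19.810 μs
d = vΔt = 0.96776c × 19.810 μs = 2.9013×10^8 m/s × 1.9810×10^-5 s = 5.75 km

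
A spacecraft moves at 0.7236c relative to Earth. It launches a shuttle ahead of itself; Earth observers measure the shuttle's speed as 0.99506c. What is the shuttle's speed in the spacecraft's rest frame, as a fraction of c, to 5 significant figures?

Inverse velocity addition: u' = (u − v)/(1 − uv/c²)
= (0.99506 − 0.7236)/(1 − 0.99506×0.7236) = 0.27146/0.2799746 = 0.96959

u' ≈ 0.96959c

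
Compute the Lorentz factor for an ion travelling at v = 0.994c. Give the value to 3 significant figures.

γ = 1/√(1 − β²) = 1/√(1 − 0.994²) = 1/√(0.011964) = 9.14

γ ≈ 9.14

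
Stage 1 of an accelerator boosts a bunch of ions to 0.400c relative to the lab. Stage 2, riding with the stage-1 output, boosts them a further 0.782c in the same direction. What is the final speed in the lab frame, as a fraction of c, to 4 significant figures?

u ≈ 0.9004c

Compose boost 2: (0.782 + 0.400)/(1 + 0.782×0.400) = 1.182/1.31280 = 0.9004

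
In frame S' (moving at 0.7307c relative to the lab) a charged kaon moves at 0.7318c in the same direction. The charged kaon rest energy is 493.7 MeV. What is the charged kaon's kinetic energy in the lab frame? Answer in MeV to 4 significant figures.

u_lab = (0.7318 + 0.7307)/(1 + 0.7318×0.7307) = 0.9529387
γ = 1/√(1 − 0.9529387²) = 3.29855
K = (γ − 1)m₀c² = (3.29855 − 1) × 493.7 = 2.29855 × 493.7 = 1135 MeV

K ≈ 1135 MeV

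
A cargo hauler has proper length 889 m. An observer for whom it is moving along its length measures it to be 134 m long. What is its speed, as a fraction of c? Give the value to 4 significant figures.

γ = L₀/L = 889/134 = 6.63433
β = √(1 − 1/γ²) = 0.9886

β ≈ 0.9886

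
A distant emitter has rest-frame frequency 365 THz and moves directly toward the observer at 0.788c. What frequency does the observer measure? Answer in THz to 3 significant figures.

f_obs ≈ 1060 THz

Relativistic Doppler: f_obs = f_src √((1+β)/(1−β))
= 365 × √(1.7880/0.21200) = 365 × 2.9041 = 1060 THz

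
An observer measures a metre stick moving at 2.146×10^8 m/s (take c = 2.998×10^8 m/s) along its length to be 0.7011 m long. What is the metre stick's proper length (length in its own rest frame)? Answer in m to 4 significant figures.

L₀ ≈ 1.004 m

β = v/c = 2.146×10^8 / 2.998×10^8 = 0.715811
γ = 1/√(1 − 0.715811²) = 1.43206
L₀ = γL = 1.43206 × 0.7011 = 1.004 m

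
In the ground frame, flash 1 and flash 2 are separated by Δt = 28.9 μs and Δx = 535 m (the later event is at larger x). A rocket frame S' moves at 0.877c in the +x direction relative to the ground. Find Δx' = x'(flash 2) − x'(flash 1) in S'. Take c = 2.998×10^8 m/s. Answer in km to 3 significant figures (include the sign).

Δx' ≈ -14.7 km

γ = 1/√(1 − 0.877²) = 2.0812
Δx' = γ(Δx − vΔt) = 2.0812 × (535 m − 0.877×(2.998×10^8 m/s)×28.9×10^-6 s)
= 2.0812 × (-7063.5 m) = -14.7 km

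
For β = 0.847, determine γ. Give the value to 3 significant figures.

γ = 1/√(1 − β²) = 1/√(1 − 0.847²) = 1/√(0.28259) = 1.88

γ ≈ 1.88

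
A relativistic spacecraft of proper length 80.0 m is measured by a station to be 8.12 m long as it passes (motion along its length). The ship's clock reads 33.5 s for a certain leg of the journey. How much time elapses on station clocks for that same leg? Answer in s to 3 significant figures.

Length contraction ⇒ γ = L₀/L = 80.0/8.12 = 9.8522
Time dilation: Δt = γτ₀ = 9.8522 × 33.5 s = 330 s

Δt ≈ 330 s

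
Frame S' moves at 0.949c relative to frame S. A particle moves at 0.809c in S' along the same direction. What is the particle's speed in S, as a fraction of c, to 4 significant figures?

u ≈ 0.9945c

Relativistic velocity addition: u = (u' + v)/(1 + u'v/c²)
= (0.809 + 0.949)/(1 + 0.809×0.949) = 1.758/1.76774 = 0.9945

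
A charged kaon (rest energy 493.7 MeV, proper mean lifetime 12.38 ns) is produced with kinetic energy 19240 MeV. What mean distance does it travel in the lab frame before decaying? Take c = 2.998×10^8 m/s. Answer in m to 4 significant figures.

γ = 1 + K/(m₀c²) = 1 + 19240/493.7 = 39.9710
β = √(1 − 1/γ²) = 0.999687
Dilated lifetime: γτ₀ = 39.9710 × 12.38 ns = 494.841 ns
d = βc·γτ₀ = 0.999687 × (2.998×10^8 m/s) × 4.94841×10^-7 s = 148.3 m

d ≈ 148.3 m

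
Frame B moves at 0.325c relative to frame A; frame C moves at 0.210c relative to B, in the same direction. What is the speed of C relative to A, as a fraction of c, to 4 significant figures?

u ≈ 0.5008c

Compose boost 2: (0.210 + 0.325)/(1 + 0.210×0.325) = 0.5350/1.06825 = 0.5008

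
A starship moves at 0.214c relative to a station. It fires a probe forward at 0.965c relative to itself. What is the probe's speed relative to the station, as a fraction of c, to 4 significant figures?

Relativistic velocity addition: u = (u' + v)/(1 + u'v/c²)
= (0.965 + 0.214)/(1 + 0.965×0.214) = 1.179/1.20651 = 0.9772

u ≈ 0.9772c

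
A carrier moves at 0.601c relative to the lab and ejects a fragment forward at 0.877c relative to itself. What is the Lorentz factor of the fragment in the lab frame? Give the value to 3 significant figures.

γ ≈ 3.98

u_lab = (0.877 + 0.601)/(1 + 0.877×0.601) = 1.478/1.52708 = 0.967862
γ = 1/√(1 − 0.967862²) = 3.98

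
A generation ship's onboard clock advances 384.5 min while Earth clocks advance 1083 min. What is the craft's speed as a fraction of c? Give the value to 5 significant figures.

β ≈ 0.93485

γ = Δt/τ₀ = 1083/384.5 = 2.816645
β = √(1 − 1/γ²) = √(1 − 1/2.816645²) = 0.93485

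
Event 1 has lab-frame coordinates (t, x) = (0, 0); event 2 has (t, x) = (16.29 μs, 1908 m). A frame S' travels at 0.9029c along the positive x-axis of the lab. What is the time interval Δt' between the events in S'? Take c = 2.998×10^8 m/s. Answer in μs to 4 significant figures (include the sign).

Δt' ≈ 24.53 μs

γ = 1/√(1 − 0.9029²) = 2.32639
Δt' = γ(Δt − vΔx/c²) = 2.32639 × (16.29 μs − 0.9029×1908 m / (2.998×10^8 m/s))
= 2.32639 × (10.5437 μs) = 24.53 μs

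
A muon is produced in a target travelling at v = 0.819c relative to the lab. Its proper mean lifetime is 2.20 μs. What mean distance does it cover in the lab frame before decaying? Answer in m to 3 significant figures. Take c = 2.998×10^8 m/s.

γ = 1/√(1 − 0.819²) = 1.7428
Dilated lifetime: Δt = γτ₀ = 1.7428 × 2.20 μs = 3.8341 μs
d = vΔt = 0.819c × 3.8341 μs = 2.4554×10^8 m/s × 3.8341×10^-6 s = 941 m

d ≈ 941 m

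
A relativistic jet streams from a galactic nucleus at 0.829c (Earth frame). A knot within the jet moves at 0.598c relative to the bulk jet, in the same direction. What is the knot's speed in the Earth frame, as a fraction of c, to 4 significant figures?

u ≈ 0.9540c

Relativistic velocity addition: u = (u' + v)/(1 + u'v/c²)
= (0.598 + 0.829)/(1 + 0.598×0.829) = 1.427/1.49574 = 0.9540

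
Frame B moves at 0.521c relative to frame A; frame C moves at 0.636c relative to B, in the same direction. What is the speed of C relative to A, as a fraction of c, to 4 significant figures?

Compose boost 2: (0.636 + 0.521)/(1 + 0.636×0.521) = 1.157/1.33136 = 0.8690

u ≈ 0.8690c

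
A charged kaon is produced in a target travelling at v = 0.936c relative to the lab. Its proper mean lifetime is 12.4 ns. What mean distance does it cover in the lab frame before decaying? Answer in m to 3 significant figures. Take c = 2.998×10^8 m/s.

γ = 1/√(1 − 0.936²) = 2.8409
Dilated lifetime: Δt = γτ₀ = 2.8409 × 12.4 ns = 35.227 ns
d = vΔt = 0.936c × 35.227 ns = 2.8061×10^8 m/s × 3.5227×10^-8 s = 9.89 m

d ≈ 9.89 m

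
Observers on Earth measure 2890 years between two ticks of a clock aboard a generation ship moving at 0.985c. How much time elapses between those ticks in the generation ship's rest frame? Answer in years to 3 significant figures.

γ = 1/√(1 − 0.985²) = 5.7953
Proper time: τ₀ = Δt/γ = 2890/5.7953 = 499 years

τ₀ ≈ 499 years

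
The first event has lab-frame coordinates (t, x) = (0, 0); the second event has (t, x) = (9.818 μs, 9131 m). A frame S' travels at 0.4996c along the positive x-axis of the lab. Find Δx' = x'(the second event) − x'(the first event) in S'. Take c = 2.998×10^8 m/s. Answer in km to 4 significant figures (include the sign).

γ = 1/√(1 − 0.4996²) = 1.15439
Δx' = γ(Δx − vΔt) = 1.15439 × (9131 m − 0.4996×(2.998×10^8 m/s)×9.818×10^-6 s)
= 1.15439 × (7660.46 m) = 8.843 km

Δx' ≈ 8.843 km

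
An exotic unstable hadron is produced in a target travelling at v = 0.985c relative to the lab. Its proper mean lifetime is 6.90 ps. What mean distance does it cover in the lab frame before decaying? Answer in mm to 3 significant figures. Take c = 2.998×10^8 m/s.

d ≈ 11.8 mm

γ = 1/√(1 − 0.985²) = 5.7953
Dilated lifetime: Δt = γτ₀ = 5.7953 × 6.90 ps = 39.987 ps
d = vΔt = 0.985c × 39.987 ps = 2.9530×10^8 m/s × 3.9987×10^-11 s = 11.8 mm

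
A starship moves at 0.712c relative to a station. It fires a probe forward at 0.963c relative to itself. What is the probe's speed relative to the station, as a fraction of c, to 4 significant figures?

u ≈ 0.9937c

Relativistic velocity addition: u = (u' + v)/(1 + u'v/c²)
= (0.963 + 0.712)/(1 + 0.963×0.712) = 1.675/1.68566 = 0.9937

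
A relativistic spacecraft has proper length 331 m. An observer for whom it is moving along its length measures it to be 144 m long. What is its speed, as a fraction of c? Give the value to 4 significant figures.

γ = L₀/L = 331/144 = 2.29861
β = √(1 − 1/γ²) = 0.9004

β ≈ 0.9004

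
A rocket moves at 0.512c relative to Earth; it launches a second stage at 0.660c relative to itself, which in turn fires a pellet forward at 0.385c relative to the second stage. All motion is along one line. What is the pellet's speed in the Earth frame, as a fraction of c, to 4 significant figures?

Compose boost 2: (0.660 + 0.512)/(1 + 0.660×0.512) = 1.172/1.33792 = 0.875987
Compose boost 3: (0.385 + 0.875987)/(1 + 0.385×0.875987) = 1.26099/1.33725 = 0.9430

u ≈ 0.9430c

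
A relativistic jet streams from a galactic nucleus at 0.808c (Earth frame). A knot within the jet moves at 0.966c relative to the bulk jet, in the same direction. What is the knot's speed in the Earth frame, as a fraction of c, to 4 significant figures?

u ≈ 0.9963c

Relativistic velocity addition: u = (u' + v)/(1 + u'v/c²)
= (0.966 + 0.808)/(1 + 0.966×0.808) = 1.774/1.78053 = 0.9963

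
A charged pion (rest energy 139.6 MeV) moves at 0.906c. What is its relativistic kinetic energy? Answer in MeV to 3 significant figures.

γ = 1/√(1 − 0.906²) = 2.3625
K = (γ − 1)m₀c² = (2.3625 − 1) × 139.6 MeV = 1.3625 × 139.6 MeV = 190 MeV

K ≈ 190 MeV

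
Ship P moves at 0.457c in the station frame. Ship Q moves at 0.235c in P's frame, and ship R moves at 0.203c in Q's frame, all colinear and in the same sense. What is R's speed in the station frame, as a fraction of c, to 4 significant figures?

u ≈ 0.7347c

Compose boost 2: (0.235 + 0.457)/(1 + 0.235×0.457) = 0.6920/1.10739 = 0.624890
Compose boost 3: (0.203 + 0.624890)/(1 + 0.203×0.624890) = 0.827890/1.12685 = 0.7347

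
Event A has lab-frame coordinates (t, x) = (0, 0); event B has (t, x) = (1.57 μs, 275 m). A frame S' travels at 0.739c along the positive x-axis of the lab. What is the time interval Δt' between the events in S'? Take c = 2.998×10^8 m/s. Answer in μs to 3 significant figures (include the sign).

Δt' ≈ 1.32 μs

γ = 1/√(1 − 0.739²) = 1.4843
Δt' = γ(Δt − vΔx/c²) = 1.4843 × (1.57 μs − 0.739×275 m / (2.998×10^8 m/s))
= 1.4843 × (0.89213 μs) = 1.32 μs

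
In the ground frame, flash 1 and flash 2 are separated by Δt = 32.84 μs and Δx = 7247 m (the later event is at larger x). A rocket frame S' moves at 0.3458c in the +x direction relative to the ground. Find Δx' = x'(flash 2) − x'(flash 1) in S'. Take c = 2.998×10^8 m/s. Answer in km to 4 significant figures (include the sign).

γ = 1/√(1 − 0.3458²) = 1.06575
Δx' = γ(Δx − vΔt) = 1.06575 × (7247 m − 0.3458×(2.998×10^8 m/s)×32.84×10^-6 s)
= 1.06575 × (3842.45 m) = 4.095 km

Δx' ≈ 4.095 km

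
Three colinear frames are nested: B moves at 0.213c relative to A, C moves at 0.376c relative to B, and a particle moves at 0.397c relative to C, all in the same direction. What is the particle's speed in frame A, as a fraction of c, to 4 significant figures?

Compose boost 2: (0.376 + 0.213)/(1 + 0.376×0.213) = 0.5890/1.08009 = 0.545326
Compose boost 3: (0.397 + 0.545326)/(1 + 0.397×0.545326) = 0.942326/1.21649 = 0.7746

u ≈ 0.7746c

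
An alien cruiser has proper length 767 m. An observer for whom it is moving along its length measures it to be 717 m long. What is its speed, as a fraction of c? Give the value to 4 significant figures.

γ = L₀/L = 767/717 = 1.06974
β = √(1 − 1/γ²) = 0.3551

β ≈ 0.3551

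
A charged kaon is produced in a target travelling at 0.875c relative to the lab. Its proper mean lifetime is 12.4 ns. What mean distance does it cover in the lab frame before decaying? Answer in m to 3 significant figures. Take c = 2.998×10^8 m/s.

d ≈ 6.72 m

γ = 1/√(1 − 0.875²) = 2.0656
Dilated lifetime: Δt = γτ₀ = 2.0656 × 12.4 ns = 25.613 ns
d = vΔt = 0.875c × 25.613 ns = 2.6232×10^8 m/s × 2.5613×10^-8 s = 6.72 m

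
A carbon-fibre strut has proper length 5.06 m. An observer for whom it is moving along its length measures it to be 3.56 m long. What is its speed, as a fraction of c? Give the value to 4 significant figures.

γ = L₀/L = 5.06/3.56 = 1.42135
β = √(1 − 1/γ²) = 0.7106

β ≈ 0.7106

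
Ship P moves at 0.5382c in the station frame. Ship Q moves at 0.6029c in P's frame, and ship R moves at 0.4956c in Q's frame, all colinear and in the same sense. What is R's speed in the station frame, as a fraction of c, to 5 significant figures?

Compose boost 2: (0.6029 + 0.5382)/(1 + 0.6029×0.5382) = 1.1411/1.324481 = 0.8615452
Compose boost 3: (0.4956 + 0.8615452)/(1 + 0.4956×0.8615452) = 1.357145/1.426982 = 0.95106

u ≈ 0.95106c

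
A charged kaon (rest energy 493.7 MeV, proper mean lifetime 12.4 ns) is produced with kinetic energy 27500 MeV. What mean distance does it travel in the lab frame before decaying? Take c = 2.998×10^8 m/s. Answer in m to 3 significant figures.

d ≈ 211 m

γ = 1 + K/(m₀c²) = 1 + 27500/493.7 = 56.702
β = √(1 − 1/γ²) = 0.99984
Dilated lifetime: γτ₀ = 56.702 × 12.4 ns = 703.10 ns
d = βc·γτ₀ = 0.99984 × (2.998×10^8 m/s) × 7.0310×10^-7 s = 211 m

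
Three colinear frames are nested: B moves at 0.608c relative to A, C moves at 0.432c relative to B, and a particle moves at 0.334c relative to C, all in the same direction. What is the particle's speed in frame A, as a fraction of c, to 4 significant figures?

u ≈ 0.9079c

Compose boost 2: (0.432 + 0.608)/(1 + 0.432×0.608) = 1.040/1.26266 = 0.823661
Compose boost 3: (0.334 + 0.823661)/(1 + 0.334×0.823661) = 1.15766/1.27510 = 0.9079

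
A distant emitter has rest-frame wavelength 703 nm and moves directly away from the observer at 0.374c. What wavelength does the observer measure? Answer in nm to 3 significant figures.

λ_obs ≈ 1040 nm

Relativistic Doppler: λ_obs = λ_src √((1+β)/(1−β))
= 703 × √(1.3740/0.62600) = 703 × 1.4815 = 1040 nm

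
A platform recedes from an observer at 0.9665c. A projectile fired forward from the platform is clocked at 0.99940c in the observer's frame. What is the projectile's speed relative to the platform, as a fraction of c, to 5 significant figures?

Inverse velocity addition: u' = (u − v)/(1 − uv/c²)
= (0.99940 − 0.9665)/(1 − 0.99940×0.9665) = 0.032900/0.03407990 = 0.96538

u' ≈ 0.96538c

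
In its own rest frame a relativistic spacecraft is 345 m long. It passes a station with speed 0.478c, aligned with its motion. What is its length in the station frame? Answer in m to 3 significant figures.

L ≈ 303 m

γ = 1/√(1 − 0.478²) = 1.1385
Length contraction: L = L₀/γ = 345/1.1385 = 303 m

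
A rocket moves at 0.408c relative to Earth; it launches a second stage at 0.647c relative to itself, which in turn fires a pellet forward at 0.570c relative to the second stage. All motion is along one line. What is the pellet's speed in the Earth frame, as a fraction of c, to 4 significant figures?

u ≈ 0.9518c

Compose boost 2: (0.647 + 0.408)/(1 + 0.647×0.408) = 1.055/1.26398 = 0.834668
Compose boost 3: (0.570 + 0.834668)/(1 + 0.570×0.834668) = 1.40467/1.47576 = 0.9518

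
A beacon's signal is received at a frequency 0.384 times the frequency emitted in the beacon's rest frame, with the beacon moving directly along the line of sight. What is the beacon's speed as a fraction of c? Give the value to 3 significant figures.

β ≈ 0.743

f_obs/f_src = √((1−β)/(1+β)) = 0.384  ⇒  (1−β)/(1+β) = 0.14746
β = |1 − D²|/(1 + D²) = |1 − 0.14746|/(1 + 0.14746) = 0.743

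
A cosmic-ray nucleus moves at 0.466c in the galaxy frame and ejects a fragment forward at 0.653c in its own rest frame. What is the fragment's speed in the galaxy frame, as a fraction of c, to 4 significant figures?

Compose boost 2: (0.653 + 0.466)/(1 + 0.653×0.466) = 1.119/1.30430 = 0.8579

u ≈ 0.8579c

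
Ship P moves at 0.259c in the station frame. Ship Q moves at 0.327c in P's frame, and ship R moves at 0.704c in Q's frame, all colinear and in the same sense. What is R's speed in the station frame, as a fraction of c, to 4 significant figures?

Compose boost 2: (0.327 + 0.259)/(1 + 0.327×0.259) = 0.5860/1.08469 = 0.540245
Compose boost 3: (0.704 + 0.540245)/(1 + 0.704×0.540245) = 1.24425/1.38033 = 0.9014

u ≈ 0.9014c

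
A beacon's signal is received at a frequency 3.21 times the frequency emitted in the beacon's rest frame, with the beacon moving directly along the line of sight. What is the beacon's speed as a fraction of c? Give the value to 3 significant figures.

β ≈ 0.823

f_obs/f_src = √((1+β)/(1−β)) = 3.21  ⇒  (1+β)/(1−β) = 10.304
β = |1 − D²|/(1 + D²) = |1 − 10.304|/(1 + 10.304) = 0.823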